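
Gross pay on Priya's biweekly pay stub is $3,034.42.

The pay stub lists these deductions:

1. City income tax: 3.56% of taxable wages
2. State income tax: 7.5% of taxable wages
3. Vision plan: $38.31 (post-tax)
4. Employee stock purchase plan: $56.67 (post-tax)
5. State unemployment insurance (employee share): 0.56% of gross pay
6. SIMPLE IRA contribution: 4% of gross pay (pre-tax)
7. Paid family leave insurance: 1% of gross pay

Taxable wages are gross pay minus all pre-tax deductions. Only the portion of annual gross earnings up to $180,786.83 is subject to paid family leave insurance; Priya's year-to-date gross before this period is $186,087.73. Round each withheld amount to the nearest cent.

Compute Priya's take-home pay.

$2,478.89

SIMPLE IRA contribution: $3,034.42 × 0.04 = $121.38
Taxable wages = $3,034.42 − $121.38 = $2,913.04
State income tax: $2,913.04 × 0.075 = $218.48
City income tax: $2,913.04 × 0.0356 = $103.70
Paid family leave insurance: annual cap $180,786.83 already reached (YTD $186,087.73), so $0.00
State unemployment insurance (employee share): $3,034.42 × 0.0056 = $16.99
Vision plan: $38.31
Employee stock purchase plan: $56.67
Total deductions = $121.38 + $218.48 + $103.70 + $0.00 + $16.99 + $38.31 + $56.67 = $555.53
Net pay = $3,034.42 − $555.53 = $2,478.89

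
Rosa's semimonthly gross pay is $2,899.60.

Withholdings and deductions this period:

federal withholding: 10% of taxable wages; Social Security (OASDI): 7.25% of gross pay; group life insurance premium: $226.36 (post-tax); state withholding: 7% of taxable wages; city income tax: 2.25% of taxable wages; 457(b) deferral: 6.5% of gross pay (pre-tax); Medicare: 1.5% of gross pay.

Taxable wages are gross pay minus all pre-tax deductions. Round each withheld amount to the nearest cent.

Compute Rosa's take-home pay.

$1,709.17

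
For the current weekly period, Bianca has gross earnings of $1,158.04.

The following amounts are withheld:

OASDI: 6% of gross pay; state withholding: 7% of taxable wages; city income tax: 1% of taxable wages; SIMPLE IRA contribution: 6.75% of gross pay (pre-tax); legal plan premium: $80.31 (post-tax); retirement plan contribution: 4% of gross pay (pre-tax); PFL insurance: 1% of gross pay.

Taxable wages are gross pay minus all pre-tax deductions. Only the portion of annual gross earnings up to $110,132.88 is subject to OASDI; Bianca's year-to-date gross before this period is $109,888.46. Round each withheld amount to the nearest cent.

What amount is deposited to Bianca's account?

$844.30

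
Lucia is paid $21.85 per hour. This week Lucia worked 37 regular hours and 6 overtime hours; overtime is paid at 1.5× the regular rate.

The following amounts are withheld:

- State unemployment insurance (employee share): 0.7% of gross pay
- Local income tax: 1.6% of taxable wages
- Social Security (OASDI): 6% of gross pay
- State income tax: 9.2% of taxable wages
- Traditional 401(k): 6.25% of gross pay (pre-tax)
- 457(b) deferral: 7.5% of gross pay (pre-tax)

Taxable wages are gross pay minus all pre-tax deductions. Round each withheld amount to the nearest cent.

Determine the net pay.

Regular pay: 37 × $21.85 = $808.45
Overtime pay: 6 × $21.85 × 1.5 = $196.65
Gross pay = $808.45 + $196.65 = $1005.10
457(b) deferral: $1005.10 × 0.075 = $75.38
Traditional 401(k): $1005.10 × 0.0625 = $62.82
Pre-tax total = $75.38 + $62.82 = $138.20
Taxable wages = $1005.10 − $138.20 = $866.90
State income tax: $866.90 × 0.092 = $79.75
Local income tax: $866.90 × 0.016 = $13.87
Social Security (OASDI): $1005.10 × 0.06 = $60.31
State unemployment insurance (employee share): $1005.10 × 0.007 = $7.04
Total deductions = $75.38 + $62.82 + $79.75 + $13.87 + $60.31 + $7.04 = $299.17
Net pay = $1005.10 − $299.17 = $705.93

$705.93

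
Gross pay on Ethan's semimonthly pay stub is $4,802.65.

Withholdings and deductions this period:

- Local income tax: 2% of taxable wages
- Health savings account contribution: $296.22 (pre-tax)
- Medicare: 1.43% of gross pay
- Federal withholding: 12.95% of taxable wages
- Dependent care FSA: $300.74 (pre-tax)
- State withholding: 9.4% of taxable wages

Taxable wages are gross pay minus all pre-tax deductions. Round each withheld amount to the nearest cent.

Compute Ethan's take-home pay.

$3,112.93

Dependent care FSA: $300.74
Health savings account contribution: $296.22
Pre-tax total = $300.74 + $296.22 = $596.96
Taxable wages = $4,802.65 − $596.96 = $4,205.69
Local income tax: $4,205.69 × 0.02 = $84.11
Federal withholding: $4,205.69 × 0.1295 = $544.64
State withholding: $4,205.69 × 0.094 = $395.33
Medicare: $4,802.65 × 0.0143 = $68.68
Total deductions = $300.74 + $296.22 + $84.11 + $544.64 + $395.33 + $68.68 = $1,689.72
Net pay = $4,802.65 − $1,689.72 = $3,112.93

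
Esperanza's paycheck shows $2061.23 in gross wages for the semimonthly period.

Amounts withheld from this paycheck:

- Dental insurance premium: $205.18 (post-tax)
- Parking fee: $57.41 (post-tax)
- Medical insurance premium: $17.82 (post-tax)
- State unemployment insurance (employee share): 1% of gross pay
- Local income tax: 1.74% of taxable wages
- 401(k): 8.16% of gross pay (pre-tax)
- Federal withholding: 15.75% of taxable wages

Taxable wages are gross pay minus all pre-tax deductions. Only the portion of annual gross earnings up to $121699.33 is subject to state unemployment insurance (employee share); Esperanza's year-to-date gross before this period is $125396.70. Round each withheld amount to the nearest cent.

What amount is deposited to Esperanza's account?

$1281.53

401(k): $2061.23 × 0.0816 = $168.20
Taxable wages = $2061.23 − $168.20 = $1893.03
Local income tax: $1893.03 × 0.0174 = $32.94
Federal withholding: $1893.03 × 0.1575 = $298.15
State unemployment insurance (employee share): annual cap $121699.33 already reached (YTD $125396.70), so $0.00
Parking fee: $57.41
Dental insurance premium: $205.18
Medical insurance premium: $17.82
Total deductions = $168.20 + $32.94 + $298.15 + $0.00 + $57.41 + $205.18 + $17.82 = $779.70
Net pay = $2061.23 − $779.70 = $1281.53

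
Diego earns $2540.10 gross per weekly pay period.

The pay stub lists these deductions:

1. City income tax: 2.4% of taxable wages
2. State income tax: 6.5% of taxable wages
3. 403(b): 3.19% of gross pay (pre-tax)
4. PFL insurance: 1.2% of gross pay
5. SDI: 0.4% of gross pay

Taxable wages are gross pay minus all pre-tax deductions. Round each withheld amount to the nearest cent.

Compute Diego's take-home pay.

403(b): $2540.10 × 0.0319 = $81.03
Taxable wages = $2540.10 − $81.03 = $2459.07
City income tax: $2459.07 × 0.024 = $59.02
State income tax: $2459.07 × 0.065 = $159.84
PFL insurance: $2540.10 × 0.012 = $30.48
SDI: $2540.10 × 0.004 = $10.16
Total deductions = $81.03 + $59.02 + $159.84 + $30.48 + $10.16 = $340.53
Net pay = $2540.10 − $340.53 = $2199.57

$2199.57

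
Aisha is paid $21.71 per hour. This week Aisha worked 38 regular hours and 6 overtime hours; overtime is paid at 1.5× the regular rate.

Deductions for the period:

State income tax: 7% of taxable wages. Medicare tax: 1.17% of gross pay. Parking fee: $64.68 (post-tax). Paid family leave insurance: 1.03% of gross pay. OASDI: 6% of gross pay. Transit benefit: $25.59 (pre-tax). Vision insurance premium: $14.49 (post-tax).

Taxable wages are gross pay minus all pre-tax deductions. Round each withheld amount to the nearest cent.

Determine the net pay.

$762.31

Regular pay: 38 × $21.71 = $824.98
Overtime pay: 6 × $21.71 × 1.5 = $195.39
Gross pay = $824.98 + $195.39 = $1,020.37
Transit benefit: $25.59
Taxable wages = $1,020.37 − $25.59 = $994.78
State income tax: $994.78 × 0.07 = $69.63
Paid family leave insurance: $1,020.37 × 0.0103 = $10.51
OASDI: $1,020.37 × 0.06 = $61.22
Medicare tax: $1,020.37 × 0.0117 = $11.94
Parking fee: $64.68
Vision insurance premium: $14.49
Total deductions = $25.59 + $69.63 + $10.51 + $61.22 + $11.94 + $64.68 + $14.49 = $258.06
Net pay = $1,020.37 − $258.06 = $762.31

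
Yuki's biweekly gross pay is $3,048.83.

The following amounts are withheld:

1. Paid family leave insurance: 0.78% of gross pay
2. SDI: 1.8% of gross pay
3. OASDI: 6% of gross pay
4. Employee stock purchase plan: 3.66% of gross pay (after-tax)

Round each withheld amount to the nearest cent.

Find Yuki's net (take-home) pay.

Paid family leave insurance: $3,048.83 × 0.0078 = $23.78
OASDI: $3,048.83 × 0.06 = $182.93
SDI: $3,048.83 × 0.018 = $54.88
Employee stock purchase plan: $3,048.83 × 0.0366 = $111.59
Total deductions = $23.78 + $182.93 + $54.88 + $111.59 = $373.18
Net pay = $3,048.83 − $373.18 = $2,675.65

$2,675.65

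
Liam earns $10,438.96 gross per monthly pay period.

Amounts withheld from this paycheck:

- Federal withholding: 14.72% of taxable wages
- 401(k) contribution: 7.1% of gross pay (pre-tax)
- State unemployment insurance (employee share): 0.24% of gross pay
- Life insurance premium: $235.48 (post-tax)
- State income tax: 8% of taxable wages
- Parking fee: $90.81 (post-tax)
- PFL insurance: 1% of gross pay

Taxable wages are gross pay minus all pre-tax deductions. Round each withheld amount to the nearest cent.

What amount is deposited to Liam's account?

401(k) contribution: $10,438.96 × 0.071 = $741.17
Taxable wages = $10,438.96 − $741.17 = $9,697.79
State income tax: $9,697.79 × 0.08 = $775.82
Federal withholding: $9,697.79 × 0.1472 = $1,427.51
State unemployment insurance (employee share): $10,438.96 × 0.0024 = $25.05
PFL insurance: $10,438.96 × 0.01 = $104.39
Parking fee: $90.81
Life insurance premium: $235.48
Total deductions = $741.17 + $775.82 + $1,427.51 + $25.05 + $104.39 + $90.81 + $235.48 = $3,400.23
Net pay = $10,438.96 − $3,400.23 = $7,038.73

$7,038.73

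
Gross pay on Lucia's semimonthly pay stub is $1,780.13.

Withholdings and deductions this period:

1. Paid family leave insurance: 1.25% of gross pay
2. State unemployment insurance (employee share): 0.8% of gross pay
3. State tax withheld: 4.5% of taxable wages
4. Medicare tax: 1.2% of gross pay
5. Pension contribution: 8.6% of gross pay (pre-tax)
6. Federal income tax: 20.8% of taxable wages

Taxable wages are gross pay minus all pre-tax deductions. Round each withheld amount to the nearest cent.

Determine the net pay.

Pension contribution: $1,780.13 × 0.086 = $153.09
Taxable wages = $1,780.13 − $153.09 = $1,627.04
Federal income tax: $1,627.04 × 0.208 = $338.42
State tax withheld: $1,627.04 × 0.045 = $73.22
State unemployment insurance (employee share): $1,780.13 × 0.008 = $14.24
Medicare tax: $1,780.13 × 0.012 = $21.36
Paid family leave insurance: $1,780.13 × 0.0125 = $22.25
Total deductions = $153.09 + $338.42 + $73.22 + $14.24 + $21.36 + $22.25 = $622.58
Net pay = $1,780.13 − $622.58 = $1,157.55

$1,157.55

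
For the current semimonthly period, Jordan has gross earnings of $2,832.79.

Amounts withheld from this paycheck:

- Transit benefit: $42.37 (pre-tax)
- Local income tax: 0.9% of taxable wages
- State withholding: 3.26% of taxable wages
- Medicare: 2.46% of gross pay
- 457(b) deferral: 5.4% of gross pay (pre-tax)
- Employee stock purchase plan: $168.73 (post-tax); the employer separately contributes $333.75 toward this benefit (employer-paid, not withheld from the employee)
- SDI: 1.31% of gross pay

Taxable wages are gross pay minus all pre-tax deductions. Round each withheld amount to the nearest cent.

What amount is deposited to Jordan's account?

Transit benefit: $42.37
457(b) deferral: $2,832.79 × 0.054 = $152.97
Pre-tax total = $42.37 + $152.97 = $195.34
Taxable wages = $2,832.79 − $195.34 = $2,637.45
Local income tax: $2,637.45 × 0.009 = $23.74
State withholding: $2,637.45 × 0.0326 = $85.98
Medicare: $2,832.79 × 0.0246 = $69.69
SDI: $2,832.79 × 0.0131 = $37.11
Employee stock purchase plan: $168.73
(Employer's $333.75 toward employee stock purchase plan is not withheld from the employee.)
Total deductions = $42.37 + $152.97 + $23.74 + $85.98 + $69.69 + $37.11 + $168.73 = $580.59
Net pay = $2,832.79 − $580.59 = $2,252.20

$2,252.20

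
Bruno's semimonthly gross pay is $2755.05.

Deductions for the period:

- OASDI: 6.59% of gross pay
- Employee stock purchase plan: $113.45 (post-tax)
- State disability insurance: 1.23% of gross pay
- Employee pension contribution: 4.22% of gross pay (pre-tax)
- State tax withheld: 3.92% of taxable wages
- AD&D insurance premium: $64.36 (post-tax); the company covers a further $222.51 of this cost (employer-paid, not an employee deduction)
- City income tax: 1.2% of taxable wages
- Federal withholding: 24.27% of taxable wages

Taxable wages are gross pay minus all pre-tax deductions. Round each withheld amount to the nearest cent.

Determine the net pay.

$1469.99

Employee pension contribution: $2755.05 × 0.0422 = $116.26
Taxable wages = $2755.05 − $116.26 = $2638.79
City income tax: $2638.79 × 0.012 = $31.67
State tax withheld: $2638.79 × 0.0392 = $103.44
Federal withholding: $2638.79 × 0.2427 = $640.43
State disability insurance: $2755.05 × 0.0123 = $33.89
OASDI: $2755.05 × 0.0659 = $181.56
AD&D insurance premium: $64.36
Employee stock purchase plan: $113.45
(Employer's $222.51 toward AD&D insurance premium is not withheld from the employee.)
Total deductions = $116.26 + $31.67 + $103.44 + $640.43 + $33.89 + $181.56 + $64.36 + $113.45 = $1285.06
Net pay = $2755.05 − $1285.06 = $1469.99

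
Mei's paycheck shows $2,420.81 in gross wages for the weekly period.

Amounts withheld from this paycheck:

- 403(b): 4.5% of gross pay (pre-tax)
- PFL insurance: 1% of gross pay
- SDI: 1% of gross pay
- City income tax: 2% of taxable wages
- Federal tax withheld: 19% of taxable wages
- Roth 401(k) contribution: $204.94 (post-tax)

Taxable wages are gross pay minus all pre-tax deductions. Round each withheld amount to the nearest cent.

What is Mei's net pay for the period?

$1,573.01

403(b): $2,420.81 × 0.045 = $108.94
Taxable wages = $2,420.81 − $108.94 = $2,311.87
City income tax: $2,311.87 × 0.02 = $46.24
Federal tax withheld: $2,311.87 × 0.19 = $439.26
SDI: $2,420.81 × 0.01 = $24.21
PFL insurance: $2,420.81 × 0.01 = $24.21
Roth 401(k) contribution: $204.94
Total deductions = $108.94 + $46.24 + $439.26 + $24.21 + $24.21 + $204.94 = $847.80
Net pay = $2,420.81 − $847.80 = $1,573.01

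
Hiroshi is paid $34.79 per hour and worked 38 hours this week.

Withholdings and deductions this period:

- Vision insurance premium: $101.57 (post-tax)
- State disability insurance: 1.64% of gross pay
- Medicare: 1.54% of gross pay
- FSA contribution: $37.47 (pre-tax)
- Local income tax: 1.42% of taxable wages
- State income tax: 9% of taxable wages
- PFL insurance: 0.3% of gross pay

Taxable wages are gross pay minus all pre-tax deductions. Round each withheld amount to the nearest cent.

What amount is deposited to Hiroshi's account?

Gross pay: 38 × $34.79 = $1,322.02
FSA contribution: $37.47
Taxable wages = $1,322.02 − $37.47 = $1,284.55
State income tax: $1,284.55 × 0.09 = $115.61
Local income tax: $1,284.55 × 0.0142 = $18.24
State disability insurance: $1,322.02 × 0.0164 = $21.68
PFL insurance: $1,322.02 × 0.003 = $3.97
Medicare: $1,322.02 × 0.0154 = $20.36
Vision insurance premium: $101.57
Total deductions = $37.47 + $115.61 + $18.24 + $21.68 + $3.97 + $20.36 + $101.57 = $318.90
Net pay = $1,322.02 − $318.90 = $1,003.12

$1,003.12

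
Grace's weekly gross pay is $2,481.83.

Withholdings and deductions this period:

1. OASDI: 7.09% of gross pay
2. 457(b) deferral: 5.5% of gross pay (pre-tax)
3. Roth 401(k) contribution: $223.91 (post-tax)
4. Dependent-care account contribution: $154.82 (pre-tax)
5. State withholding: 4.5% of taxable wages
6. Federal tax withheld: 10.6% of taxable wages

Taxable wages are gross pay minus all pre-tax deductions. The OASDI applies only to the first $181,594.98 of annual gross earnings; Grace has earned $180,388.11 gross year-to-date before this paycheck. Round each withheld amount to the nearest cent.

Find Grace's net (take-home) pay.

457(b) deferral: $2,481.83 × 0.055 = $136.50
Dependent-care account contribution: $154.82
Pre-tax total = $136.50 + $154.82 = $291.32
Taxable wages = $2,481.83 − $291.32 = $2,190.51
State withholding: $2,190.51 × 0.045 = $98.57
Federal tax withheld: $2,190.51 × 0.106 = $232.19
OASDI: only $181,594.98 − $180,388.11 = $1,206.87 of this check is subject → $1,206.87 × 0.0709 = $85.57
Roth 401(k) contribution: $223.91
Total deductions = $136.50 + $154.82 + $98.57 + $232.19 + $85.57 + $223.91 = $931.56
Net pay = $2,481.83 − $931.56 = $1,550.27

$1,550.27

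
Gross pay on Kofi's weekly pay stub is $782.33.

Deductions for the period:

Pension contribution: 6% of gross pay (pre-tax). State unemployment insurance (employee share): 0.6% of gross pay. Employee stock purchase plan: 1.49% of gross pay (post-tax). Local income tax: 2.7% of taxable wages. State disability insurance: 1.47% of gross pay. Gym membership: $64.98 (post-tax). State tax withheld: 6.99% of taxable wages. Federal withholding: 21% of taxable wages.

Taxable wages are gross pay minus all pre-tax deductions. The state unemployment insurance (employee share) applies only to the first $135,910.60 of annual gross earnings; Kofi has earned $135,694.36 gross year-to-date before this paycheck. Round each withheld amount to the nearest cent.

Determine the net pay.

Pension contribution: $782.33 × 0.06 = $46.94
Taxable wages = $782.33 − $46.94 = $735.39
Federal withholding: $735.39 × 0.21 = $154.43
State tax withheld: $735.39 × 0.0699 = $51.40
Local income tax: $735.39 × 0.027 = $19.86
State disability insurance: $782.33 × 0.0147 = $11.50
State unemployment insurance (employee share): only $135,910.60 − $135,694.36 = $216.24 of this check is subject → $216.24 × 0.006 = $1.30
Gym membership: $64.98
Employee stock purchase plan: $782.33 × 0.0149 = $11.66
Total deductions = $46.94 + $154.43 + $51.40 + $19.86 + $11.50 + $1.30 + $64.98 + $11.66 = $362.07
Net pay = $782.33 − $362.07 = $420.26

$420.26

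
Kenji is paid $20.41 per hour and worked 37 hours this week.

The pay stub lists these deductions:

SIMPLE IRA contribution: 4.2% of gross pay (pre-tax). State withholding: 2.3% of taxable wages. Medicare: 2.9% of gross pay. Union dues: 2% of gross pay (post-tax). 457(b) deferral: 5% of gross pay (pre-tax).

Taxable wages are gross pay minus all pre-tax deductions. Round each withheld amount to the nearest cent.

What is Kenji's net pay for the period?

$632.92

Gross pay: 37 × $20.41 = $755.17
SIMPLE IRA contribution: $755.17 × 0.042 = $31.72
457(b) deferral: $755.17 × 0.05 = $37.76
Pre-tax total = $31.72 + $37.76 = $69.48
Taxable wages = $755.17 − $69.48 = $685.69
State withholding: $685.69 × 0.023 = $15.77
Medicare: $755.17 × 0.029 = $21.90
Union dues: $755.17 × 0.02 = $15.10
Total deductions = $31.72 + $37.76 + $15.77 + $21.90 + $15.10 = $122.25
Net pay = $755.17 − $122.25 = $632.92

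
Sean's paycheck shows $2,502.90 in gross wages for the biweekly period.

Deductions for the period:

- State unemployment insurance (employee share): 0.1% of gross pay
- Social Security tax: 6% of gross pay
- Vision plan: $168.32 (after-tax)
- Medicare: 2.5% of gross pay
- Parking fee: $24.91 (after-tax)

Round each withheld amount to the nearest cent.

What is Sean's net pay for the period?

Social Security tax: $2,502.90 × 0.06 = $150.17
Medicare: $2,502.90 × 0.025 = $62.57
State unemployment insurance (employee share): $2,502.90 × 0.001 = $2.50
Vision plan: $168.32
Parking fee: $24.91
Total deductions = $150.17 + $62.57 + $2.50 + $168.32 + $24.91 = $408.47
Net pay = $2,502.90 − $408.47 = $2,094.43

$2,094.43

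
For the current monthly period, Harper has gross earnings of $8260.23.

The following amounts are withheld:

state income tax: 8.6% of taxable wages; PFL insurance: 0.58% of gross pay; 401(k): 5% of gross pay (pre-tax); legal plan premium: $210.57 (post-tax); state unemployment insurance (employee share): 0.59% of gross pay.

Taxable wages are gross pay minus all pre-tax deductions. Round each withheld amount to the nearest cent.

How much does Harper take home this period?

$6865.14

401(k): $8260.23 × 0.05 = $413.01
Taxable wages = $8260.23 − $413.01 = $7847.22
State income tax: $7847.22 × 0.086 = $674.86
State unemployment insurance (employee share): $8260.23 × 0.0059 = $48.74
PFL insurance: $8260.23 × 0.0058 = $47.91
Legal plan premium: $210.57
Total deductions = $413.01 + $674.86 + $48.74 + $47.91 + $210.57 = $1395.09
Net pay = $8260.23 − $1395.09 = $6865.14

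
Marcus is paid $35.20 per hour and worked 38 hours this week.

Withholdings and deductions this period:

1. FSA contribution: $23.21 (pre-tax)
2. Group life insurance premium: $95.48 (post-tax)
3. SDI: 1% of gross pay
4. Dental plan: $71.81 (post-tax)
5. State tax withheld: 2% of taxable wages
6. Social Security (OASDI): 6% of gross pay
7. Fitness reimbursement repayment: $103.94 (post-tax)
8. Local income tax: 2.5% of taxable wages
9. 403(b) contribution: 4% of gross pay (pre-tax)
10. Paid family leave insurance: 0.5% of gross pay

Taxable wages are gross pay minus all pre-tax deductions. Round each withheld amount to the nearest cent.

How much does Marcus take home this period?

Gross pay: 38 × $35.20 = $1,337.60
403(b) contribution: $1,337.60 × 0.04 = $53.50
FSA contribution: $23.21
Pre-tax total = $53.50 + $23.21 = $76.71
Taxable wages = $1,337.60 − $76.71 = $1,260.89
Local income tax: $1,260.89 × 0.025 = $31.52
State tax withheld: $1,260.89 × 0.02 = $25.22
Paid family leave insurance: $1,337.60 × 0.005 = $6.69
Social Security (OASDI): $1,337.60 × 0.06 = $80.26
SDI: $1,337.60 × 0.01 = $13.38
Fitness reimbursement repayment: $103.94
Group life insurance premium: $95.48
Dental plan: $71.81
Total deductions = $53.50 + $23.21 + $31.52 + $25.22 + $6.69 + $80.26 + $13.38 + $103.94 + $95.48 + $71.81 = $505.01
Net pay = $1,337.60 − $505.01 = $832.59

$832.59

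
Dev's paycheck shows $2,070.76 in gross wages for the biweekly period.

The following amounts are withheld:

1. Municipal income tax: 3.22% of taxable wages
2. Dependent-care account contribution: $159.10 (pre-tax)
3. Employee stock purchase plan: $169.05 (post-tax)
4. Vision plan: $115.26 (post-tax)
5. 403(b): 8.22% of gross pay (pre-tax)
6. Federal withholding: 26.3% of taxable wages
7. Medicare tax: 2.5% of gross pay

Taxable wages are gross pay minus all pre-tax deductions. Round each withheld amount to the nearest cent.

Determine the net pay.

$891.29

Dependent-care account contribution: $159.10
403(b): $2,070.76 × 0.0822 = $170.22
Pre-tax total = $159.10 + $170.22 = $329.32
Taxable wages = $2,070.76 − $329.32 = $1,741.44
Municipal income tax: $1,741.44 × 0.0322 = $56.07
Federal withholding: $1,741.44 × 0.263 = $458.00
Medicare tax: $2,070.76 × 0.025 = $51.77
Vision plan: $115.26
Employee stock purchase plan: $169.05
Total deductions = $159.10 + $170.22 + $56.07 + $458.00 + $51.77 + $115.26 + $169.05 = $1,179.47
Net pay = $2,070.76 − $1,179.47 = $891.29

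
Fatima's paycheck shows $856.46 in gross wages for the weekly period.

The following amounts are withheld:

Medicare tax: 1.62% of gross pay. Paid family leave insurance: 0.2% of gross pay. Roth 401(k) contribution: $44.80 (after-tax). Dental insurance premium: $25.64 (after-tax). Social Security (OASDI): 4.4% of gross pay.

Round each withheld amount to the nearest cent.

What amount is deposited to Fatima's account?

Medicare tax: $856.46 × 0.0162 = $13.87
Social Security (OASDI): $856.46 × 0.044 = $37.68
Paid family leave insurance: $856.46 × 0.002 = $1.71
Roth 401(k) contribution: $44.80
Dental insurance premium: $25.64
Total deductions = $13.87 + $37.68 + $1.71 + $44.80 + $25.64 = $123.70
Net pay = $856.46 − $123.70 = $732.76

$732.76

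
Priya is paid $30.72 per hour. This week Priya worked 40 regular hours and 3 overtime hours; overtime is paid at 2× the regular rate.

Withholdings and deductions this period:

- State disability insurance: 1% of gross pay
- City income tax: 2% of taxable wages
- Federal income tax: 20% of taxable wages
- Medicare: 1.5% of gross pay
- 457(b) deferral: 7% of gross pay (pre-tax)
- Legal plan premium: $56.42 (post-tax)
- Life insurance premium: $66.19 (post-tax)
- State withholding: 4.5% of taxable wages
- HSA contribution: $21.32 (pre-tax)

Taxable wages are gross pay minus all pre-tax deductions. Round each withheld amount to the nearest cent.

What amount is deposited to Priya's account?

$792.32

Regular pay: 40 × $30.72 = $1,228.80
Overtime pay: 3 × $30.72 × 2 = $184.32
Gross pay = $1,228.80 + $184.32 = $1,413.12
457(b) deferral: $1,413.12 × 0.07 = $98.92
HSA contribution: $21.32
Pre-tax total = $98.92 + $21.32 = $120.24
Taxable wages = $1,413.12 − $120.24 = $1,292.88
Federal income tax: $1,292.88 × 0.2 = $258.58
State withholding: $1,292.88 × 0.045 = $58.18
City income tax: $1,292.88 × 0.02 = $25.86
Medicare: $1,413.12 × 0.015 = $21.20
State disability insurance: $1,413.12 × 0.01 = $14.13
Life insurance premium: $66.19
Legal plan premium: $56.42
Total deductions = $98.92 + $21.32 + $258.58 + $58.18 + $25.86 + $21.20 + $14.13 + $66.19 + $56.42 = $620.80
Net pay = $1,413.12 − $620.80 = $792.32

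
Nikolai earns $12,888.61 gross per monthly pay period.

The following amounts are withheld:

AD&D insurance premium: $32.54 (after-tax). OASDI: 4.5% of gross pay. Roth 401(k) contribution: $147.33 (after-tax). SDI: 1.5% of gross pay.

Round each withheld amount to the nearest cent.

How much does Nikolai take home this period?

$11,935.42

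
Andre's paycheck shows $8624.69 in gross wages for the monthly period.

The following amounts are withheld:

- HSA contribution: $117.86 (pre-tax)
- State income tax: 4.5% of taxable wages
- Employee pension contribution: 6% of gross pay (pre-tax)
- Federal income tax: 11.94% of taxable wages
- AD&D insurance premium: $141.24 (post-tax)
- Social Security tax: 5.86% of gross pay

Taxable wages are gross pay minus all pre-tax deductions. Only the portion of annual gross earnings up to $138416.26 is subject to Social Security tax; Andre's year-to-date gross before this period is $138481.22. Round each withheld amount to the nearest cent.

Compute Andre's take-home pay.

$6534.66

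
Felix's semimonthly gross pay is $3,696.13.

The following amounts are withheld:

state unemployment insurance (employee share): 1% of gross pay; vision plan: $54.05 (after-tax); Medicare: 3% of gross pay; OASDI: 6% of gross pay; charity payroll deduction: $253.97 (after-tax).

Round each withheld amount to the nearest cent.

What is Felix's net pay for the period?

OASDI: $3,696.13 × 0.06 = $221.77
Medicare: $3,696.13 × 0.03 = $110.88
State unemployment insurance (employee share): $3,696.13 × 0.01 = $36.96
Charity payroll deduction: $253.97
Vision plan: $54.05
Total deductions = $221.77 + $110.88 + $36.96 + $253.97 + $54.05 = $677.63
Net pay = $3,696.13 − $677.63 = $3,018.50

$3,018.50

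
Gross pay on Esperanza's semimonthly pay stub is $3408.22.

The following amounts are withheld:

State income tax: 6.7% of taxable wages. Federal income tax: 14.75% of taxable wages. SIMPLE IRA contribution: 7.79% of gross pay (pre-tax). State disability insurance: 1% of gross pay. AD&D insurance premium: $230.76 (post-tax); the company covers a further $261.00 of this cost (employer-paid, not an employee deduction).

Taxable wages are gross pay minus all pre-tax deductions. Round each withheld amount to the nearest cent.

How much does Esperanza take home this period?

$2203.77

SIMPLE IRA contribution: $3408.22 × 0.0779 = $265.50
Taxable wages = $3408.22 − $265.50 = $3142.72
Federal income tax: $3142.72 × 0.1475 = $463.55
State income tax: $3142.72 × 0.067 = $210.56
State disability insurance: $3408.22 × 0.01 = $34.08
AD&D insurance premium: $230.76
(Employer's $261.00 toward AD&D insurance premium is not withheld from the employee.)
Total deductions = $265.50 + $463.55 + $210.56 + $34.08 + $230.76 = $1204.45
Net pay = $3408.22 − $1204.45 = $2203.77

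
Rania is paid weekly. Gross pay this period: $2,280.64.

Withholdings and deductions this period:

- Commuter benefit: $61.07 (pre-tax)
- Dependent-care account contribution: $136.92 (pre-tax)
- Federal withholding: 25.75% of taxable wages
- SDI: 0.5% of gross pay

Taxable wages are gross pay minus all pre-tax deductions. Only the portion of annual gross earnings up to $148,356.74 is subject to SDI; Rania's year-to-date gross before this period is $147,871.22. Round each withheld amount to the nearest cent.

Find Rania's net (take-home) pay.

Dependent-care account contribution: $136.92
Commuter benefit: $61.07
Pre-tax total = $136.92 + $61.07 = $197.99
Taxable wages = $2,280.64 − $197.99 = $2,082.65
Federal withholding: $2,082.65 × 0.2575 = $536.28
SDI: only $148,356.74 − $147,871.22 = $485.52 of this check is subject → $485.52 × 0.005 = $2.43
Total deductions = $136.92 + $61.07 + $536.28 + $2.43 = $736.70
Net pay = $2,280.64 − $736.70 = $1,543.94

$1,543.94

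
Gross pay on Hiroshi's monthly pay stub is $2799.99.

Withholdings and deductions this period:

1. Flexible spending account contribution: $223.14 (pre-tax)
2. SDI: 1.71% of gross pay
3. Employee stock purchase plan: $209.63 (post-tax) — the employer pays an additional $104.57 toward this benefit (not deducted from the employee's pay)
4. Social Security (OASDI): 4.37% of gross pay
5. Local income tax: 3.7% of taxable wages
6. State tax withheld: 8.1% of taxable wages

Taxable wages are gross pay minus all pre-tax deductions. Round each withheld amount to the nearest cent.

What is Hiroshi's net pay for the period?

$1892.92

Flexible spending account contribution: $223.14
Taxable wages = $2799.99 − $223.14 = $2576.85
State tax withheld: $2576.85 × 0.081 = $208.72
Local income tax: $2576.85 × 0.037 = $95.34
Social Security (OASDI): $2799.99 × 0.0437 = $122.36
SDI: $2799.99 × 0.0171 = $47.88
Employee stock purchase plan: $209.63
(Employer's $104.57 toward employee stock purchase plan is not withheld from the employee.)
Total deductions = $223.14 + $208.72 + $95.34 + $122.36 + $47.88 + $209.63 = $907.07
Net pay = $2799.99 − $907.07 = $1892.92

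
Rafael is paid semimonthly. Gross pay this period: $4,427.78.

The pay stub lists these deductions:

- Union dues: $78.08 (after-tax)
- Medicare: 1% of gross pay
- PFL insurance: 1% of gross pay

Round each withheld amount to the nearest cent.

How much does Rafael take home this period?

$4,261.14

Medicare: $4,427.78 × 0.01 = $44.28
PFL insurance: $4,427.78 × 0.01 = $44.28
Union dues: $78.08
Total deductions = $44.28 + $44.28 + $78.08 = $166.64
Net pay = $4,427.78 − $166.64 = $4,261.14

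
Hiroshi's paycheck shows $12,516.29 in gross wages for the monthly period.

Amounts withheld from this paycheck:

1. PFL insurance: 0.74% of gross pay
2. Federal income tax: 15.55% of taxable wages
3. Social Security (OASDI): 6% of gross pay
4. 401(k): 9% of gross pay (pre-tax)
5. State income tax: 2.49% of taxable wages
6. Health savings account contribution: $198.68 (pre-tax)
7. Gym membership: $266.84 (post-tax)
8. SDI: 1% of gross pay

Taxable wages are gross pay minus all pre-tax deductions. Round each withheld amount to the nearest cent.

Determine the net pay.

Health savings account contribution: $198.68
401(k): $12,516.29 × 0.09 = $1,126.47
Pre-tax total = $198.68 + $1,126.47 = $1,325.15
Taxable wages = $12,516.29 − $1,325.15 = $11,191.14
Federal income tax: $11,191.14 × 0.1555 = $1,740.22
State income tax: $11,191.14 × 0.0249 = $278.66
SDI: $12,516.29 × 0.01 = $125.16
PFL insurance: $12,516.29 × 0.0074 = $92.62
Social Security (OASDI): $12,516.29 × 0.06 = $750.98
Gym membership: $266.84
Total deductions = $198.68 + $1,126.47 + $1,740.22 + $278.66 + $125.16 + $92.62 + $750.98 + $266.84 = $4,579.63
Net pay = $12,516.29 − $4,579.63 = $7,936.66

$7,936.66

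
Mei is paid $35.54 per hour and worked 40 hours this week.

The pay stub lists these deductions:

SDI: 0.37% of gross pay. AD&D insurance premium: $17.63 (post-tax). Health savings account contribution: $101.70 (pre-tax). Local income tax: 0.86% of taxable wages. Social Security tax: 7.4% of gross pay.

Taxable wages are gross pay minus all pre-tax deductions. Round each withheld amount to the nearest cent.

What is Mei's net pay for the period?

Gross pay: 40 × $35.54 = $1,421.60
Health savings account contribution: $101.70
Taxable wages = $1,421.60 − $101.70 = $1,319.90
Local income tax: $1,319.90 × 0.0086 = $11.35
SDI: $1,421.60 × 0.0037 = $5.26
Social Security tax: $1,421.60 × 0.074 = $105.20
AD&D insurance premium: $17.63
Total deductions = $101.70 + $11.35 + $5.26 + $105.20 + $17.63 = $241.14
Net pay = $1,421.60 − $241.14 = $1,180.46

$1,180.46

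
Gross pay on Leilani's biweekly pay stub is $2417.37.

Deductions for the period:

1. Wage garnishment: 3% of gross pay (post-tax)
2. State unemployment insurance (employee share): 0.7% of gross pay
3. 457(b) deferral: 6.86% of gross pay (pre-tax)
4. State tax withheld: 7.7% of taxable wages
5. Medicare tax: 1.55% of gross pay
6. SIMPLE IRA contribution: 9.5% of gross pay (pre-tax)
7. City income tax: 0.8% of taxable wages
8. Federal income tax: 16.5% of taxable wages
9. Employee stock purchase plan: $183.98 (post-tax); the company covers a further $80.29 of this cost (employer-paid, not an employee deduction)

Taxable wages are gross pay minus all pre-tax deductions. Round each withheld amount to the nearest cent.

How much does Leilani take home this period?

SIMPLE IRA contribution: $2417.37 × 0.095 = $229.65
457(b) deferral: $2417.37 × 0.0686 = $165.83
Pre-tax total = $229.65 + $165.83 = $395.48
Taxable wages = $2417.37 − $395.48 = $2021.89
City income tax: $2021.89 × 0.008 = $16.18
Federal income tax: $2021.89 × 0.165 = $333.61
State tax withheld: $2021.89 × 0.077 = $155.69
Medicare tax: $2417.37 × 0.0155 = $37.47
State unemployment insurance (employee share): $2417.37 × 0.007 = $16.92
Wage garnishment: $2417.37 × 0.03 = $72.52
Employee stock purchase plan: $183.98
(Employer's $80.29 toward employee stock purchase plan is not withheld from the employee.)
Total deductions = $229.65 + $165.83 + $16.18 + $333.61 + $155.69 + $37.47 + $16.92 + $72.52 + $183.98 = $1211.85
Net pay = $2417.37 − $1211.85 = $1205.52

$1205.52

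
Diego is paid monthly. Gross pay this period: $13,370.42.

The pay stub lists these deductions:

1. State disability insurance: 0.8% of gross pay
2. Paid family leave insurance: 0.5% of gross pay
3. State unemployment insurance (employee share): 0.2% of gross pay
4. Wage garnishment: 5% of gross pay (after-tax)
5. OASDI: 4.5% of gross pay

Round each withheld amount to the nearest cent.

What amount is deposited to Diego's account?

$11,899.68

OASDI: $13,370.42 × 0.045 = $601.67
Paid family leave insurance: $13,370.42 × 0.005 = $66.85
State disability insurance: $13,370.42 × 0.008 = $106.96
State unemployment insurance (employee share): $13,370.42 × 0.002 = $26.74
Wage garnishment: $13,370.42 × 0.05 = $668.52
Total deductions = $601.67 + $66.85 + $106.96 + $26.74 + $668.52 = $1,470.74
Net pay = $13,370.42 − $1,470.74 = $11,899.68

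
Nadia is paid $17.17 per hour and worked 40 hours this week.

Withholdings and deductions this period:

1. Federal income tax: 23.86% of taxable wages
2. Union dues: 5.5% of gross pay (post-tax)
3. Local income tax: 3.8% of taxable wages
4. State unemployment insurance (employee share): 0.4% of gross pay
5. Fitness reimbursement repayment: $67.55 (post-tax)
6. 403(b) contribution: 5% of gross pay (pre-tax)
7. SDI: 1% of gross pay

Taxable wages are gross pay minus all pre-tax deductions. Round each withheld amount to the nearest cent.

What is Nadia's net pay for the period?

$357.05

Gross pay: 40 × $17.17 = $686.80
403(b) contribution: $686.80 × 0.05 = $34.34
Taxable wages = $686.80 − $34.34 = $652.46
Federal income tax: $652.46 × 0.2386 = $155.68
Local income tax: $652.46 × 0.038 = $24.79
State unemployment insurance (employee share): $686.80 × 0.004 = $2.75
SDI: $686.80 × 0.01 = $6.87
Fitness reimbursement repayment: $67.55
Union dues: $686.80 × 0.055 = $37.77
Total deductions = $34.34 + $155.68 + $24.79 + $2.75 + $6.87 + $67.55 + $37.77 = $329.75
Net pay = $686.80 − $329.75 = $357.05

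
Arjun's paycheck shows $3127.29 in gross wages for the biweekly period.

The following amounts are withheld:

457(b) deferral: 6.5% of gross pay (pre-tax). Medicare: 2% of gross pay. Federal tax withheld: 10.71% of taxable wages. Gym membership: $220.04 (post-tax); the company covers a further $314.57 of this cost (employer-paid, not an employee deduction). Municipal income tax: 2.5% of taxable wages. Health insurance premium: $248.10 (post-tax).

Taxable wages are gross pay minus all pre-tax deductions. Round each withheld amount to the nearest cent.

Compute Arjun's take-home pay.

457(b) deferral: $3127.29 × 0.065 = $203.27
Taxable wages = $3127.29 − $203.27 = $2924.02
Federal tax withheld: $2924.02 × 0.1071 = $313.16
Municipal income tax: $2924.02 × 0.025 = $73.10
Medicare: $3127.29 × 0.02 = $62.55
Health insurance premium: $248.10
Gym membership: $220.04
(Employer's $314.57 toward gym membership is not withheld from the employee.)
Total deductions = $203.27 + $313.16 + $73.10 + $62.55 + $248.10 + $220.04 = $1120.22
Net pay = $3127.29 − $1120.22 = $2007.07

$2007.07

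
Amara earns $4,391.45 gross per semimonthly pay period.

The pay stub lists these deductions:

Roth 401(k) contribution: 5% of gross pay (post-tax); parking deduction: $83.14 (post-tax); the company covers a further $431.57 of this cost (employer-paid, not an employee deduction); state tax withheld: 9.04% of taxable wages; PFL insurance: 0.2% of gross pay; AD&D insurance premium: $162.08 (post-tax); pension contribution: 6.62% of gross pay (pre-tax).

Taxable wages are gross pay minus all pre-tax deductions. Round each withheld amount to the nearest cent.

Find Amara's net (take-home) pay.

$3,256.46

Pension contribution: $4,391.45 × 0.0662 = $290.71
Taxable wages = $4,391.45 − $290.71 = $4,100.74
State tax withheld: $4,100.74 × 0.0904 = $370.71
PFL insurance: $4,391.45 × 0.002 = $8.78
Parking deduction: $83.14
AD&D insurance premium: $162.08
Roth 401(k) contribution: $4,391.45 × 0.05 = $219.57
(Employer's $431.57 toward parking deduction is not withheld from the employee.)
Total deductions = $290.71 + $370.71 + $8.78 + $83.14 + $162.08 + $219.57 = $1,134.99
Net pay = $4,391.45 − $1,134.99 = $3,256.46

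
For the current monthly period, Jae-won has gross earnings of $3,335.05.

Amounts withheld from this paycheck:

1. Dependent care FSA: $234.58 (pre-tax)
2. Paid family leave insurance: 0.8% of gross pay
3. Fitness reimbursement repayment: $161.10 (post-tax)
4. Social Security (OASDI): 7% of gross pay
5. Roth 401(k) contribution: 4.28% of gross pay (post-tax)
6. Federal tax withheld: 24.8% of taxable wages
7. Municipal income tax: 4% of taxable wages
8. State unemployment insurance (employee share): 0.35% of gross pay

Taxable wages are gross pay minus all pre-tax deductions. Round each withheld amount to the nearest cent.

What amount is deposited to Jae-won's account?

Dependent care FSA: $234.58
Taxable wages = $3,335.05 − $234.58 = $3,100.47
Federal tax withheld: $3,100.47 × 0.248 = $768.92
Municipal income tax: $3,100.47 × 0.04 = $124.02
Paid family leave insurance: $3,335.05 × 0.008 = $26.68
Social Security (OASDI): $3,335.05 × 0.07 = $233.45
State unemployment insurance (employee share): $3,335.05 × 0.0035 = $11.67
Roth 401(k) contribution: $3,335.05 × 0.0428 = $142.74
Fitness reimbursement repayment: $161.10
Total deductions = $234.58 + $768.92 + $124.02 + $26.68 + $233.45 + $11.67 + $142.74 + $161.10 = $1,703.16
Net pay = $3,335.05 − $1,703.16 = $1,631.89

$1,631.89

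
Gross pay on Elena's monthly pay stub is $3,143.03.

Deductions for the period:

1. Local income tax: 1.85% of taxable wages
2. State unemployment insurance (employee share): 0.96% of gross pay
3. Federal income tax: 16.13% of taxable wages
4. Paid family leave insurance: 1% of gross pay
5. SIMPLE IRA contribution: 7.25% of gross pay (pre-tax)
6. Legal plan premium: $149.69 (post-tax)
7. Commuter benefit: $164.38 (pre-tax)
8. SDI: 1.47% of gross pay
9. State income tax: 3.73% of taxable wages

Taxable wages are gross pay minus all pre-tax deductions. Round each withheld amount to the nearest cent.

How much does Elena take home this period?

$1,896.10

SIMPLE IRA contribution: $3,143.03 × 0.0725 = $227.87
Commuter benefit: $164.38
Pre-tax total = $227.87 + $164.38 = $392.25
Taxable wages = $3,143.03 − $392.25 = $2,750.78
Local income tax: $2,750.78 × 0.0185 = $50.89
Federal income tax: $2,750.78 × 0.1613 = $443.70
State income tax: $2,750.78 × 0.0373 = $102.60
Paid family leave insurance: $3,143.03 × 0.01 = $31.43
State unemployment insurance (employee share): $3,143.03 × 0.0096 = $30.17
SDI: $3,143.03 × 0.0147 = $46.20
Legal plan premium: $149.69
Total deductions = $227.87 + $164.38 + $50.89 + $443.70 + $102.60 + $31.43 + $30.17 + $46.20 + $149.69 = $1,246.93
Net pay = $3,143.03 − $1,246.93 = $1,896.10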